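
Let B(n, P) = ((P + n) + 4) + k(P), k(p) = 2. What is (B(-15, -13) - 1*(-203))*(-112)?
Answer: -20272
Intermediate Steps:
B(n, P) = 6 + P + n (B(n, P) = ((P + n) + 4) + 2 = (4 + P + n) + 2 = 6 + P + n)
(B(-15, -13) - 1*(-203))*(-112) = ((6 - 13 - 15) - 1*(-203))*(-112) = (-22 + 203)*(-112) = 181*(-112) = -20272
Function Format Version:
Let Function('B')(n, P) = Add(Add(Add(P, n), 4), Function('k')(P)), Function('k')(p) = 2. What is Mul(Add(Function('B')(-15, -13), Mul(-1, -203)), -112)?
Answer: -20272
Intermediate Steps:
Function('B')(n, P) = Add(6, P, n) (Function('B')(n, P) = Add(Add(Add(P, n), 4), 2) = Add(Add(4, P, n), 2) = Add(6, P, n))
Mul(Add(Function('B')(-15, -13), Mul(-1, -203)), -112) = Mul(Add(Add(6, -13, -15), Mul(-1, -203)), -112) = Mul(Add(-22, 203), -112) = Mul(181, -112) = -20272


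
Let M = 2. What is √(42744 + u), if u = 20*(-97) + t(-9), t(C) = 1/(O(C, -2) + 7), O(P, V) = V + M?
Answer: √1999403/7 ≈ 202.00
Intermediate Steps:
O(P, V) = 2 + V (O(P, V) = V + 2 = 2 + V)
t(C) = ⅐ (t(C) = 1/((2 - 2) + 7) = 1/(0 + 7) = 1/7 = ⅐)
u = -13579/7 (u = 20*(-97) + ⅐ = -1940 + ⅐ = -13579/7 ≈ -1939.9)
√(42744 + u) = √(42744 - 13579/7) = √(285629/7) = √1999403/7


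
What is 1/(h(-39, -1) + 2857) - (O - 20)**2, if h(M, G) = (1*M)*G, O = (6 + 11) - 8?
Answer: -350415/2896 ≈ -121.00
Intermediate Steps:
O = 9 (O = 17 - 8 = 9)
h(M, G) = G*M (h(M, G) = M*G = G*M)
1/(h(-39, -1) + 2857) - (O - 20)**2 = 1/(-1*(-39) + 2857) - (9 - 20)**2 = 1/(39 + 2857) - 1*(-11)**2 = 1/2896 - 1*121 = 1/2896 - 121 = -350415/2896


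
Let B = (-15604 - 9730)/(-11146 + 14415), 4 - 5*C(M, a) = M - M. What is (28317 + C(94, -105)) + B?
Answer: 462727771/16345 ≈ 28310.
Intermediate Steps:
C(M, a) = ⅘ (C(M, a) = ⅘ - (M - M)/5 = ⅘ - ⅕*0 = ⅘ + 0 = ⅘)
B = -25334/3269 ≈ -7.7498
(28317 + C(94, -105)) + B = (28317 + ⅘) - 25334/3269 = 141589/5 - 25334/3269 = 462727771/16345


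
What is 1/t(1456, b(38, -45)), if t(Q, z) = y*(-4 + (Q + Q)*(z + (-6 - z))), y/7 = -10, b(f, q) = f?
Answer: 1/1223320 ≈ 8.1745e-7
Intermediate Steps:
y = -70 (y = 7*(-10) = -70)
t(Q, z) = 280 + 840*Q (t(Q, z) = -70*(-4 + (Q + Q)*(z + (-6 - z))) = -70*(-4 + (2*Q)*(-6)) = -70*(-4 - 12*Q) = 280 + 840*Q)
1/t(1456, b(38, -45)) = 1/(280 + 840*1456) = 1/(280 + 1223040) = 1/1223320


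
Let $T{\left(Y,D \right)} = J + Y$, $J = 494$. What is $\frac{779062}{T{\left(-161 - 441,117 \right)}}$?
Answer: $- \frac{389531}{54} \approx -7213.5$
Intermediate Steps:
$T{\left(Y,D \right)} = 494 + Y$
$\frac{779062}{T{\left(-161 - 441,117 \right)}} = \frac{779062}{494 - 602} = \frac{779062}{-108} = 779062 \left(- \frac{1}{108}\right) = - \frac{389531}{54}$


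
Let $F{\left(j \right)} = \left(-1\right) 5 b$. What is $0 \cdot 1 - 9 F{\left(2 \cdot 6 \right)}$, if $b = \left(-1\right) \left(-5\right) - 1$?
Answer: $180$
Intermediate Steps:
$b = 4$ ($b = 5 - 1 = 4$)
$F{\left(j \right)} = -20$ ($F{\left(j \right)} = \left(-1\right) 5 \cdot 4 = \left(-5\right) 4 = -20$)
$0 \cdot 1 - 9 F{\left(2 \cdot 6 \right)} = 0 \cdot 1 - -180 = 0 + 180 = 180$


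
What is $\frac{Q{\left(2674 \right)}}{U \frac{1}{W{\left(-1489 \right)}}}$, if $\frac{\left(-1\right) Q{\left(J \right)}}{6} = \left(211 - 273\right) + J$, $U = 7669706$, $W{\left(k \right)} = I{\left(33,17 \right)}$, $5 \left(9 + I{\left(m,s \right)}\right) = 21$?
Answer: $\frac{188064}{19174265} \approx 0.0098082$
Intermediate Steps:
$I{\left(m,s \right)} = - \frac{24}{5}$ ($I{\left(m,s \right)} = -9 + \frac{1}{5} \cdot 21 = -9 + \frac{21}{5} = - \frac{24}{5}$)
$W{\left(k \right)} = - \frac{24}{5}$
$Q{\left(J \right)} = 372 - 6 J$ ($Q{\left(J \right)} = - 6 \left(\left(211 - 273\right) + J\right) = - 6 \left(-62 + J\right) = 372 - 6 J$)
$\frac{Q{\left(2674 \right)}}{U \frac{1}{W{\left(-1489 \right)}}} = \frac{372 - 16044}{7669706 \frac{1}{- \frac{24}{5}}} = \frac{372 - 16044}{7669706 \left(- \frac{5}{24}\right)} = - \frac{15672}{- \frac{19174265}{12}} = \left(-15672\right) \left(- \frac{12}{19174265}\right) = \frac{188064}{19174265}$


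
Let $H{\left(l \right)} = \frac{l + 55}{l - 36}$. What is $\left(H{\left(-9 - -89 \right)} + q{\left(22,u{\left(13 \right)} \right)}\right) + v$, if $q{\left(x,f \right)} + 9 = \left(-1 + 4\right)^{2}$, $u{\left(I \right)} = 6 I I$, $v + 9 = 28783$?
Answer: $\frac{1266191}{44} \approx 28777.0$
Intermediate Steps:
$v = 28774$ ($v = -9 + 28783 = 28774$)
$u{\left(I \right)} = 6 I^{2}$
$q{\left(x,f \right)} = 0$ ($q{\left(x,f \right)} = -9 + \left(-1 + 4\right)^{2} = -9 + 3^{2} = -9 + 9 = 0$)
$H{\left(l \right)} = \frac{55 + l}{-36 + l}$
$\left(H{\left(-9 - -89 \right)} + q{\left(22,u{\left(13 \right)} \right)}\right) + v = \left(\frac{55 - -80}{-36 - -80} + 0\right) + 28774 = \left(\frac{55 + \left(-9 + 89\right)}{-36 + \left(-9 + 89\right)} + 0\right) + 28774 = \left(\frac{55 + 80}{-36 + 80} + 0\right) + 28774 = \left(\frac{1}{44} \cdot 135 + 0\right) + 28774 = \left(\frac{135}{44} + 0\right) + 28774 = \frac{135}{44} + 28774 = \frac{1266191}{44}$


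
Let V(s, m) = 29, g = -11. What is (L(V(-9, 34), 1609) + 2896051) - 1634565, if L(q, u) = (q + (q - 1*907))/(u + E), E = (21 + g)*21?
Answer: 2294642185/1819 ≈ 1.2615e+6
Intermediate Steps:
E = 210 (E = (21 - 11)*21 = 10*21 = 210)
L(q, u) = (-907 + 2*q)/(210 + u) (L(q, u) = (q + (q - 1*907))/(u + 210) = (q + (q - 907))/(210 + u) = (q + (-907 + q))/(210 + u) = (-907 + 2*q)/(210 + u))
(L(V(-9, 34), 1609) + 2896051) - 1634565 = ((-907 + 2*29)/(210 + 1609) + 2896051) - 1634565 = ((-907 + 58)/1819 + 2896051) - 1634565 = ((1/1819)*(-849) + 2896051) - 1634565 = (-849/1819 + 2896051) - 1634565 = 5267915920/1819 - 1634565 = 2294642185/1819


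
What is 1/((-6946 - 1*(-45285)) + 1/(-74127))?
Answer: 74127/2841955052 ≈ 2.6083e-5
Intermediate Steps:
1/((-6946 - 1*(-45285)) + 1/(-74127)) = 1/((-6946 + 45285) - 1/74127) = 1/(38339 - 1/74127) = 1/(2841955052/74127) = 74127/2841955052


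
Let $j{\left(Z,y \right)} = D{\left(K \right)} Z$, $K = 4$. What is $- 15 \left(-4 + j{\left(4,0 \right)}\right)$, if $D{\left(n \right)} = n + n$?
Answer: $-420$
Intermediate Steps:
$D{\left(n \right)} = 2 n$
$j{\left(Z,y \right)} = 8 Z$ ($j{\left(Z,y \right)} = 2 \cdot 4 Z = 8 Z$)
$- 15 \left(-4 + j{\left(4,0 \right)}\right) = - 15 \left(-4 + 8 \cdot 4\right) = - 15 \left(-4 + 32\right) = \left(-15\right) 28 = -420$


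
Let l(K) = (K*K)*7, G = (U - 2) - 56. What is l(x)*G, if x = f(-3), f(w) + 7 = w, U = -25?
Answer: -58100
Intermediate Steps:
G = -83 (G = (-25 - 2) - 56 = -27 - 56 = -83)
f(w) = -7 + w
x = -10 (x = -7 - 3 = -10)
l(K) = 7*K**2 (l(K) = K**2*7 = 7*K**2)
l(x)*G = (7*(-10)**2)*(-83) = (7*100)*(-83) = 700*(-83) = -58100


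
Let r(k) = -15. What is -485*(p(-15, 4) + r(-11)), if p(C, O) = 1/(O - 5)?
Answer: 7760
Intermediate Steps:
p(C, O) = 1/(-5 + O)
-485*(p(-15, 4) + r(-11)) = -485*(1/(-5 + 4) - 15) = -485*(1/(-1) - 15) = -485*(-1 - 15) = -485*(-16) = 7760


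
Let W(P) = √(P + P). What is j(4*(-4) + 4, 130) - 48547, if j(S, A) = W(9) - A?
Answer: -48677 + 3*√2 ≈ -48673.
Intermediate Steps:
W(P) = √2*√P (W(P) = √(2*P) = √2*√P)
j(S, A) = -A + 3*√2 (j(S, A) = √2*√9 - A = √2*3 - A = 3*√2 - A = -A + 3*√2)
j(4*(-4) + 4, 130) - 48547 = (-1*130 + 3*√2) - 48547 = (-130 + 3*√2) - 48547 = -48677 + 3*√2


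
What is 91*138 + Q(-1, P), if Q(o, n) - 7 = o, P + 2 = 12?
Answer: 12564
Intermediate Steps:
P = 10 (P = -2 + 12 = 10)
Q(o, n) = 7 + o
91*138 + Q(-1, P) = 91*138 + (7 - 1) = 12558 + 6 = 12564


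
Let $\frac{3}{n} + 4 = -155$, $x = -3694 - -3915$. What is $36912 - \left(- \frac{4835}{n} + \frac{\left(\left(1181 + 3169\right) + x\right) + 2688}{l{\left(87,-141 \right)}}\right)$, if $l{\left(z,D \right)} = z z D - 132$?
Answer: $- \frac{234118156564}{1067361} \approx -2.1934 \cdot 10^{5}$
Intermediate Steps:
$l{\left(z,D \right)} = -132 + D z^{2}$ ($l{\left(z,D \right)} = z^{2} D - 132 = D z^{2} - 132 = -132 + D z^{2}$)
$x = 221$ ($x = -3694 + 3915 = 221$)
$n = - \frac{1}{53}$ ($n = \frac{3}{-4 - 155} = \frac{3}{-159} = 3 \left(- \frac{1}{159}\right) = - \frac{1}{53} \approx -0.018868$)
$36912 - \left(- \frac{4835}{n} + \frac{\left(\left(1181 + 3169\right) + x\right) + 2688}{l{\left(87,-141 \right)}}\right) = 36912 - \left(- \frac{4835}{- \frac{1}{53}} + \frac{\left(\left(1181 + 3169\right) + 221\right) + 2688}{-132 - 141 \cdot 87^{2}}\right) = 36912 - \left(\left(-4835\right) \left(-53\right) + \frac{\left(4350 + 221\right) + 2688}{-132 - 1067229}\right) = 36912 - \left(256255 + \frac{4571 + 2688}{-132 - 1067229}\right) = 36912 - \left(256255 + \frac{7259}{-1067361}\right) = 36912 - \left(256255 + 7259 \left(- \frac{1}{1067361}\right)\right) = 36912 - \left(256255 - \frac{7259}{1067361}\right) = 36912 - \frac{273516585796}{1067361} = - \frac{234118156564}{1067361}$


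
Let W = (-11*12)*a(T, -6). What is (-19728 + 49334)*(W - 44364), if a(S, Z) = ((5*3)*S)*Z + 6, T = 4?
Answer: 69988584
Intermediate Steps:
a(S, Z) = 6 + 15*S*Z (a(S, Z) = (15*S)*Z + 6 = 15*S*Z + 6 = 6 + 15*S*Z)
W = 46728 (W = (-11*12)*(6 + 15*4*(-6)) = -132*(6 - 360) = -132*(-354) = 46728)
(-19728 + 49334)*(W - 44364) = (-19728 + 49334)*(46728 - 44364) = 29606*2364 = 69988584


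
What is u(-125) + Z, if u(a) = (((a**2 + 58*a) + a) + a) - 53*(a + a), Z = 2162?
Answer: 23537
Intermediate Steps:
u(a) = a**2 - 46*a (u(a) = ((a**2 + 59*a) + a) - 106*a = (a**2 + 60*a) - 106*a = a**2 - 46*a)
u(-125) + Z = -125*(-46 - 125) + 2162 = -125*(-171) + 2162 = 21375 + 2162 = 23537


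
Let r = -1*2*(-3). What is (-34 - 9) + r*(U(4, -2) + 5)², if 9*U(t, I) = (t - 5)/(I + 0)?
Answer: 5959/54 ≈ 110.35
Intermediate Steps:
U(t, I) = (-5 + t)/(9*I) (U(t, I) = ((t - 5)/(I + 0))/9 = ((-5 + t)/I)/9 = (-5 + t)/(9*I))
r = 6 (r = -2*(-3) = 6)
(-34 - 9) + r*(U(4, -2) + 5)² = (-34 - 9) + 6*((⅑)*(-5 + 4)/(-2) + 5)² = -43 + 6*((⅑)*(-½)*(-1) + 5)² = -43 + 6*(1/18 + 5)² = -43 + 6*(91/18)² = -43 + 6*(8281/324) = -43 + 8281/54 = 5959/54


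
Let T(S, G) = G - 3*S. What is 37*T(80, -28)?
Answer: -9916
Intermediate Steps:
37*T(80, -28) = 37*(-28 - 3*80) = 37*(-28 - 240) = 37*(-268) = -9916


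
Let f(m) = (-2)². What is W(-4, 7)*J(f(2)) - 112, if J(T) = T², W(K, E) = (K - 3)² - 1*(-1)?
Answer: 688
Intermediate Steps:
W(K, E) = 1 + (-3 + K)² (W(K, E) = (-3 + K)² + 1 = 1 + (-3 + K)²)
f(m) = 4
W(-4, 7)*J(f(2)) - 112 = (1 + (-3 - 4)²)*4² - 112 = (1 + (-7)²)*16 - 112 = (1 + 49)*16 - 112 = 50*16 - 112 = 800 - 112 = 688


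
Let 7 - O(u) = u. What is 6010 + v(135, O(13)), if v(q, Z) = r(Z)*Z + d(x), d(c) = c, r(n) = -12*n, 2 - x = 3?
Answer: 5577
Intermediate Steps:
x = -1 (x = 2 - 1*3 = 2 - 3 = -1)
O(u) = 7 - u
v(q, Z) = -1 - 12*Z² (v(q, Z) = (-12*Z)*Z - 1 = -12*Z² - 1 = -1 - 12*Z²)
6010 + v(135, O(13)) = 6010 + (-1 - 12*(7 - 1*13)²) = 6010 + (-1 - 12*(7 - 13)²) = 6010 + (-1 - 12*(-6)²) = 6010 + (-1 - 12*36) = 6010 + (-1 - 432) = 6010 - 433 = 5577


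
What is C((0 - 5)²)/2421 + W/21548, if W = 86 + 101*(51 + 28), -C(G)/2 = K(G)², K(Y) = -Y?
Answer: -7409635/52167708 ≈ -0.14204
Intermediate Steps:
C(G) = -2*G²
W = 8065 (W = 86 + 101*79 = 86 + 7979 = 8065)
C((0 - 5)²)/2421 + W/21548 = -2*(0 - 5)⁴/2421 + 8065/21548 = -2*((-5)²)²*(1/2421) + 8065*(1/21548) = -2*25²*(1/2421) + 8065/21548 = -2*625*(1/2421) + 8065/21548 = -1250*1/2421 + 8065/21548 = -1250/2421 + 8065/21548 = -7409635/52167708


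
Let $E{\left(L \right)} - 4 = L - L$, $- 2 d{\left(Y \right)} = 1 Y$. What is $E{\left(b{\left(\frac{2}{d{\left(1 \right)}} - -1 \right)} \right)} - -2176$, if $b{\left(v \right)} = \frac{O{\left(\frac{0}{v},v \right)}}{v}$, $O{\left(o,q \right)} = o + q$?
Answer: $2180$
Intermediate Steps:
$d{\left(Y \right)} = - \frac{Y}{2}$ ($d{\left(Y \right)} = - \frac{1 Y}{2} = - \frac{Y}{2}$)
$b{\left(v \right)} = 1$ ($b{\left(v \right)} = \frac{\frac{0}{v} + v}{v} = \frac{0 + v}{v} = \frac{v}{v} = 1$)
$E{\left(L \right)} = 4$ ($E{\left(L \right)} = 4 + \left(L - L\right) = 4 + 0 = 4$)
$E{\left(b{\left(\frac{2}{d{\left(1 \right)}} - -1 \right)} \right)} - -2176 = 4 - -2176 = 4 + 2176 = 2180$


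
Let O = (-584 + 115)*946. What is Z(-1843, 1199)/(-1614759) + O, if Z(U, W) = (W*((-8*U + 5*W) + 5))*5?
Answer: -716550944846/1614759 ≈ -4.4375e+5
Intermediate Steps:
Z(U, W) = 5*W*(5 - 8*U + 5*W) (Z(U, W) = (W*(5 - 8*U + 5*W))*5 = 5*W*(5 - 8*U + 5*W))
O = -443674 (O = -469*946 = -443674)
Z(-1843, 1199)/(-1614759) + O = (5*1199*(5 - 8*(-1843) + 5*1199))/(-1614759) - 443674 = (5*1199*(5 + 14744 + 5995))*(-1/1614759) - 443674 = (5*1199*20744)*(-1/1614759) - 443674 = 124360280*(-1/1614759) - 443674 = -124360280/1614759 - 443674 = -716550944846/1614759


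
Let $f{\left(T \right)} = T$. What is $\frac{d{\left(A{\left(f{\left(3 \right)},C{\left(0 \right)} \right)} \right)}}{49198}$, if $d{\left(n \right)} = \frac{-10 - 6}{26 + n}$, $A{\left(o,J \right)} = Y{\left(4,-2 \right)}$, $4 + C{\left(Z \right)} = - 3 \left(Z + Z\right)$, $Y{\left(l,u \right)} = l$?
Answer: $- \frac{4}{368985} \approx -1.0841 \cdot 10^{-5}$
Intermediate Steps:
$C{\left(Z \right)} = -4 - 6 Z$ ($C{\left(Z \right)} = -4 - 3 \left(Z + Z\right) = -4 - 3 \cdot 2 Z = -4 - 6 Z$)
$A{\left(o,J \right)} = 4$
$d{\left(n \right)} = - \frac{16}{26 + n}$
$\frac{d{\left(A{\left(f{\left(3 \right)},C{\left(0 \right)} \right)} \right)}}{49198} = \frac{\left(-16\right) \frac{1}{26 + 4}}{49198} = - \frac{16}{30} \cdot \frac{1}{49198} = \left(-16\right) \frac{1}{30} \cdot \frac{1}{49198} = \left(- \frac{8}{15}\right) \frac{1}{49198} = - \frac{4}{368985}$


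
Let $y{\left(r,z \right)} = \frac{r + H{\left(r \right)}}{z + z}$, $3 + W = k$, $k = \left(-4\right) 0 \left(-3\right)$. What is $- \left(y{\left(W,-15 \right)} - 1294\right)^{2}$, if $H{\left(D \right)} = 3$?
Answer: $-1674436$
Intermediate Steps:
$k = 0$ ($k = 0 \left(-3\right) = 0$)
$W = -3$ ($W = -3 + 0 = -3$)
$y{\left(r,z \right)} = \frac{3 + r}{2 z}$ ($y{\left(r,z \right)} = \frac{r + 3}{z + z} = \frac{3 + r}{2 z}$)
$- \left(y{\left(W,-15 \right)} - 1294\right)^{2} = - \left(\frac{3 - 3}{2 \left(-15\right)} - 1294\right)^{2} = - \left(\frac{1}{2} \left(- \frac{1}{15}\right) 0 - 1294\right)^{2} = - \left(0 - 1294\right)^{2} = - \left(-1294\right)^{2} = \left(-1\right) 1674436 = -1674436$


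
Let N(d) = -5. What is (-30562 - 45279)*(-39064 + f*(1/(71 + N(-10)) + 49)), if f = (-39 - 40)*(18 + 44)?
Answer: 698619003307/33 ≈ 2.1170e+10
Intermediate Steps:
f = -4898 (f = -79*62 = -4898)
(-30562 - 45279)*(-39064 + f*(1/(71 + N(-10)) + 49)) = (-30562 - 45279)*(-39064 - 4898*(1/(71 - 5) + 49)) = -75841*(-39064 - 4898*(1/66 + 49)) = -75841*(-39064 - 4898*3235/66) = -75841*(-39064 - 7922515/33) = -75841*(-9211627/33) = 698619003307/33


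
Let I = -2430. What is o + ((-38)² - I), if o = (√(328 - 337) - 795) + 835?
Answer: 3914 + 3*I ≈ 3914.0 + 3.0*I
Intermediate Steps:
o = 40 + 3*I (o = (√(-9) - 795) + 835 = (3*I - 795) + 835 = (-795 + 3*I) + 835 = 40 + 3*I ≈ 40.0 + 3.0*I)
o + ((-38)² - I) = (40 + 3*I) + ((-38)² - 1*(-2430)) = (40 + 3*I) + (1444 + 2430) = (40 + 3*I) + 3874 = 3914 + 3*I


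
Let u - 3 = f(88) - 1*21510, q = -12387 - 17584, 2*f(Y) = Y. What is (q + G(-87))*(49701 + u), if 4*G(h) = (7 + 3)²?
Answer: -845615148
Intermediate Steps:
G(h) = 25 (G(h) = (7 + 3)²/4 = (¼)*10² = (¼)*100 = 25)
f(Y) = Y/2
q = -29971
u = -21463 (u = 3 + ((½)*88 - 1*21510) = 3 + (44 - 21510) = 3 - 21466 = -21463)
(q + G(-87))*(49701 + u) = (-29971 + 25)*(49701 - 21463) = -29946*28238 = -845615148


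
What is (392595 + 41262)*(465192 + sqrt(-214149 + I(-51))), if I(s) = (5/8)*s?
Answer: 201826805544 + 1301571*I*sqrt(380766)/4 ≈ 2.0183e+11 + 2.0079e+8*I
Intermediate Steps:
I(s) = 5*s/8 (I(s) = (5*(1/8))*s = 5*s/8)
(392595 + 41262)*(465192 + sqrt(-214149 + I(-51))) = (392595 + 41262)*(465192 + sqrt(-214149 + (5/8)*(-51))) = 433857*(465192 + sqrt(-214149 - 255/8)) = 433857*(465192 + sqrt(-1713447/8)) = 433857*(465192 + 3*I*sqrt(380766)/4) = 201826805544 + 1301571*I*sqrt(380766)/4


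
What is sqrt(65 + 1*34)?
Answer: 3*sqrt(11) ≈ 9.9499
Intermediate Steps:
sqrt(65 + 1*34) = sqrt(65 + 34) = sqrt(99) = 3*sqrt(11)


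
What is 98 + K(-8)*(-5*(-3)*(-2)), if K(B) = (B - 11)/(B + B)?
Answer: 499/8 ≈ 62.375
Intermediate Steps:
K(B) = (-11 + B)/(2*B) (K(B) = (-11 + B)/((2*B)) = (-11 + B)*(1/(2*B)) = (-11 + B)/(2*B))
98 + K(-8)*(-5*(-3)*(-2)) = 98 + ((1/2)*(-11 - 8)/(-8))*(-5*(-3)*(-2)) = 98 + ((1/2)*(-1/8)*(-19))*(15*(-2)) = 98 + (19/16)*(-30) = 98 - 285/8 = 499/8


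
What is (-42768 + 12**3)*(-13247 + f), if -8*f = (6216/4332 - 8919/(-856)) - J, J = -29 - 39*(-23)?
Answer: 4385301780825/8132 ≈ 5.3927e+8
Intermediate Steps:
J = 868 (J = -29 + 897 = 868)
f = 264562721/2472128 (f = -((6216/4332 - 8919/(-856)) - 1*868)/8 = -((6216*(1/4332) - 8919*(-1/856)) - 868)/8 = -((518/361 + 8919/856) - 868)/8 = -(3663167/309016 - 868)/8 = -1/8*(-264562721/309016) = 264562721/2472128 ≈ 107.02)
(-42768 + 12**3)*(-13247 + f) = (-42768 + 12**3)*(-13247 + 264562721/2472128) = (-42768 + 1728)*(-32483716895/2472128) = -41040*(-32483716895/2472128) = 4385301780825/8132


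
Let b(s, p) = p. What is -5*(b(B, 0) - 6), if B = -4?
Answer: 30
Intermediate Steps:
-5*(b(B, 0) - 6) = -5*(0 - 6) = -5*(-6) = 30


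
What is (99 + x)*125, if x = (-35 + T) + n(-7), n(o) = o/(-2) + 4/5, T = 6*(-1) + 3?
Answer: 16325/2 ≈ 8162.5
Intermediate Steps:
T = -3 (T = -6 + 3 = -3)
n(o) = ⅘ - o/2 (n(o) = o*(-½) + 4*(⅕) = -o/2 + ⅘ = ⅘ - o/2)
x = -337/10 (x = (-35 - 3) + (⅘ - ½*(-7)) = -38 + (⅘ + 7/2) = -38 + 43/10 = -337/10 ≈ -33.700)
(99 + x)*125 = (99 - 337/10)*125 = (653/10)*125 = 16325/2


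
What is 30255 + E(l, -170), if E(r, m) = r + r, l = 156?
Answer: 30567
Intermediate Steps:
E(r, m) = 2*r
30255 + E(l, -170) = 30255 + 2*156 = 30255 + 312 = 30567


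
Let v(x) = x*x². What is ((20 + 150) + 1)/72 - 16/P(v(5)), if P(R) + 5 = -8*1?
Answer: 375/104 ≈ 3.6058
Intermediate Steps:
v(x) = x³
P(R) = -13 (P(R) = -5 - 8*1 = -5 - 8 = -13)
((20 + 150) + 1)/72 - 16/P(v(5)) = ((20 + 150) + 1)/72 - 16/(-13) = (170 + 1)*(1/72) - 16*(-1/13) = 171*(1/72) + 16/13 = 19/8 + 16/13 = 375/104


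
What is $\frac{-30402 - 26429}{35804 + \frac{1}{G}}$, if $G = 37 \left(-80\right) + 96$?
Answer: $- \frac{162763984}{102542655} \approx -1.5873$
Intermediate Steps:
$G = -2864$ ($G = -2960 + 96 = -2864$)
$\frac{-30402 - 26429}{35804 + \frac{1}{G}} = \frac{-30402 - 26429}{35804 + \frac{1}{-2864}} = - \frac{56831}{35804 - \frac{1}{2864}} = - \frac{56831}{\frac{102542655}{2864}} = \left(-56831\right) \frac{2864}{102542655} = - \frac{162763984}{102542655}$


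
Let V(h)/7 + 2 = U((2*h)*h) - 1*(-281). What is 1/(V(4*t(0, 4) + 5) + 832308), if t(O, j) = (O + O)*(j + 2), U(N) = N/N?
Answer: 1/834268 ≈ 1.1987e-6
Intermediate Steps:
U(N) = 1
t(O, j) = 2*O*(2 + j) (t(O, j) = (2*O)*(2 + j) = 2*O*(2 + j))
V(h) = 1960 (V(h) = -14 + 7*(1 - 1*(-281)) = -14 + 7*(1 + 281) = -14 + 7*282 = -14 + 1974 = 1960)
1/(V(4*t(0, 4) + 5) + 832308) = 1/(1960 + 832308) = 1/834268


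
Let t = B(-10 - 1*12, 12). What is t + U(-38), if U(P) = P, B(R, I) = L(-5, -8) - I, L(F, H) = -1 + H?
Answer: -59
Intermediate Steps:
B(R, I) = -9 - I (B(R, I) = (-1 - 8) - I = -9 - I)
t = -21 (t = -9 - 1*12 = -9 - 12 = -21)
t + U(-38) = -21 - 38 = -59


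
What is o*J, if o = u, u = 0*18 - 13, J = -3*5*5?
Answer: 975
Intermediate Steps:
J = -75 (J = -15*5 = -75)
u = -13 (u = 0 - 13 = -13)
o = -13
o*J = -13*(-75) = 975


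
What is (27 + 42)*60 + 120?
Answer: 4260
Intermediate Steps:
(27 + 42)*60 + 120 = 69*60 + 120 = 4140 + 120 = 4260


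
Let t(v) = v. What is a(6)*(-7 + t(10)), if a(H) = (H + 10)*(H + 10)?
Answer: 768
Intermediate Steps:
a(H) = (10 + H)² (a(H) = (10 + H)*(10 + H) = (10 + H)²)
a(6)*(-7 + t(10)) = (10 + 6)²*(-7 + 10) = 16²*3 = 256*3 = 768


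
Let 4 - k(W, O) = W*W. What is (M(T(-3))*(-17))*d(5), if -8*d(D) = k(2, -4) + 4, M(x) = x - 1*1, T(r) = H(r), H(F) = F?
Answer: -34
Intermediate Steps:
k(W, O) = 4 - W² (k(W, O) = 4 - W*W = 4 - W²)
T(r) = r
M(x) = -1 + x (M(x) = x - 1 = -1 + x)
d(D) = -½ (d(D) = -((4 - 1*2²) + 4)/8 = -((4 - 1*4) + 4)/8 = -((4 - 4) + 4)/8 = -(0 + 4)/8 = -⅛*4 = -½)
(M(T(-3))*(-17))*d(5) = ((-1 - 3)*(-17))*(-½) = -4*(-17)*(-½) = 68*(-½) = -34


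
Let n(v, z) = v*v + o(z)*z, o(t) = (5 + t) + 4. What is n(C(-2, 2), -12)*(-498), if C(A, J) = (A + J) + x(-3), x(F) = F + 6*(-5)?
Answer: -560250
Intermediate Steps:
x(F) = -30 + F (x(F) = F - 30 = -30 + F)
C(A, J) = -33 + A + J (C(A, J) = (A + J) + (-30 - 3) = (A + J) - 33 = -33 + A + J)
o(t) = 9 + t
n(v, z) = v**2 + z*(9 + z) (n(v, z) = v*v + (9 + z)*z = v**2 + z*(9 + z))
n(C(-2, 2), -12)*(-498) = ((-33 - 2 + 2)**2 - 12*(9 - 12))*(-498) = ((-33)**2 - 12*(-3))*(-498) = (1089 + 36)*(-498) = 1125*(-498) = -560250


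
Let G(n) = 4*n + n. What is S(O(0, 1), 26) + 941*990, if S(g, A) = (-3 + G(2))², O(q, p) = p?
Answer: 931639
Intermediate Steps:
G(n) = 5*n
S(g, A) = 49 (S(g, A) = (-3 + 5*2)² = (-3 + 10)² = 7² = 49)
S(O(0, 1), 26) + 941*990 = 49 + 941*990 = 49 + 931590 = 931639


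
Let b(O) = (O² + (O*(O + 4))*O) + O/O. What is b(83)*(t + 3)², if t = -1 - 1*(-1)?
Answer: 5456097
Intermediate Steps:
t = 0 (t = -1 + 1 = 0)
b(O) = 1 + O² + O²*(4 + O) (b(O) = (O² + (O*(4 + O))*O) + 1 = (O² + O²*(4 + O)) + 1 = 1 + O² + O²*(4 + O))
b(83)*(t + 3)² = (1 + 83³ + 5*83²)*(0 + 3)² = (1 + 571787 + 5*6889)*3² = (1 + 571787 + 34445)*9 = 606233*9 = 5456097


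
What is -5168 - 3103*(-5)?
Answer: 10347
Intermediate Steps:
-5168 - 3103*(-5) = -5168 + 15515 = 10347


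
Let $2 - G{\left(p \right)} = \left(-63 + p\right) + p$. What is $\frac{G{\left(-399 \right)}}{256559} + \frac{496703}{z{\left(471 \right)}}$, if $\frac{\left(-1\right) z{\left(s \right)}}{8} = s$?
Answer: $- \frac{127430373193}{966714312} \approx -131.82$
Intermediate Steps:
$z{\left(s \right)} = - 8 s$
$G{\left(p \right)} = 65 - 2 p$ ($G{\left(p \right)} = 2 - \left(\left(-63 + p\right) + p\right) = 2 - \left(-63 + 2 p\right) = 65 - 2 p$)
$\frac{G{\left(-399 \right)}}{256559} + \frac{496703}{z{\left(471 \right)}} = \frac{65 - -798}{256559} + \frac{496703}{\left(-8\right) 471} = \left(65 + 798\right) \frac{1}{256559} + \frac{496703}{-3768} = 863 \cdot \frac{1}{256559} + 496703 \left(- \frac{1}{3768}\right) = \frac{863}{256559} - \frac{496703}{3768} = - \frac{127430373193}{966714312}$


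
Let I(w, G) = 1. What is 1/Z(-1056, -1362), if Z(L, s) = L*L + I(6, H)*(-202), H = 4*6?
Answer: 1/1114934 ≈ 8.9691e-7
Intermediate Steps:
H = 24
Z(L, s) = -202 + L² (Z(L, s) = L*L + 1*(-202) = L² - 202 = -202 + L²)
1/Z(-1056, -1362) = 1/(-202 + (-1056)²) = 1/(-202 + 1115136) = 1/1114934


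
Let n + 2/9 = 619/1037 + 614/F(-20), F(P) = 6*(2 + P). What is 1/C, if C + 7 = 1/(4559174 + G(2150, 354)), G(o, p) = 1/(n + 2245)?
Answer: -571803091158140/4002621512688847 ≈ -0.14286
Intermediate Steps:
F(P) = 12 + 6*P
n = -297377/55998 (n = -2/9 + (619/1037 + 614/(12 + 6*(-20))) = -2/9 + (619*(1/1037) + 614/(12 - 120)) = -2/9 + (619/1037 + 614/(-108)) = -2/9 + (619/1037 + 614*(-1/108)) = -2/9 + (619/1037 - 307/54) = -2/9 - 284933/55998 = -297377/55998 ≈ -5.3105)
G(o, p) = 55998/125418133 (G(o, p) = 1/(-297377/55998 + 2245) = 1/(125418133/55998) = 55998/125418133)
C = -4002621512688847/571803091158140 (C = -7 + 1/(4559174 + 55998/125418133) = -7 + 1/(571803091158140/125418133) = -7 + 125418133/571803091158140 = -4002621512688847/571803091158140 ≈ -7.0000)
1/C = 1/(-4002621512688847/571803091158140) = -571803091158140/4002621512688847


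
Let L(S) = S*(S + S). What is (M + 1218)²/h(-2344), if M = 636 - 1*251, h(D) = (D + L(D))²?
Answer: 2569609/120699402923584 ≈ 2.1289e-8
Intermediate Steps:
L(S) = 2*S² (L(S) = S*(2*S) = 2*S²)
h(D) = (D + 2*D²)²
M = 385 (M = 636 - 251 = 385)
(M + 1218)²/h(-2344) = (385 + 1218)²/(((-2344)²*(1 + 2*(-2344))²)) = 1603²/((5494336*(1 - 4688)²)) = 2569609/((5494336*(-4687)²)) = 2569609/((5494336*21967969)) = 2569609/120699402923584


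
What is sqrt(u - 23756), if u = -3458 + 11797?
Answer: 3*I*sqrt(1713) ≈ 124.17*I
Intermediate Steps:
u = 8339
sqrt(u - 23756) = sqrt(8339 - 23756) = sqrt(-15417) = 3*I*sqrt(1713)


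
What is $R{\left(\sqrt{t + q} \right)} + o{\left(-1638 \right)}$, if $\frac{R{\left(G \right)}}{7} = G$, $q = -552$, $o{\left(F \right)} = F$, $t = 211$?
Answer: $-1638 + 7 i \sqrt{341} \approx -1638.0 + 129.26 i$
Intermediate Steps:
$R{\left(G \right)} = 7 G$
$R{\left(\sqrt{t + q} \right)} + o{\left(-1638 \right)} = 7 \sqrt{211 - 552} - 1638 = 7 \sqrt{-341} - 1638 = 7 i \sqrt{341} - 1638 = -1638 + 7 i \sqrt{341}$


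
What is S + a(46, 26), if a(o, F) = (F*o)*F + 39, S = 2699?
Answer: 33834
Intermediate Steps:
a(o, F) = 39 + o*F² (a(o, F) = o*F² + 39 = 39 + o*F²)
S + a(46, 26) = 2699 + (39 + 46*26²) = 2699 + (39 + 46*676) = 2699 + (39 + 31096) = 2699 + 31135 = 33834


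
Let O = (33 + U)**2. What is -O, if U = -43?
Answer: -100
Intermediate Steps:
O = 100 (O = (33 - 43)**2 = (-10)**2 = 100)
-O = -1*100 = -100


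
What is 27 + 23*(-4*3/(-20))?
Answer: 204/5 ≈ 40.800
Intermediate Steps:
27 + 23*(-4*3/(-20)) = 27 + 23*(-12*(-1/20)) = 27 + 23*(3/5) = 27 + 69/5 = 204/5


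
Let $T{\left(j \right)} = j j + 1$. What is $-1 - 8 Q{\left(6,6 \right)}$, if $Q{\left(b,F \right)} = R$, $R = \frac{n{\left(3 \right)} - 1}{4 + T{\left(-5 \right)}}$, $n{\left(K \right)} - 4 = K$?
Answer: $- \frac{13}{5} \approx -2.6$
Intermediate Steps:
$T{\left(j \right)} = 1 + j^{2}$ ($T{\left(j \right)} = j^{2} + 1 = 1 + j^{2}$)
$n{\left(K \right)} = 4 + K$
$R = \frac{1}{5}$ ($R = \frac{\left(4 + 3\right) - 1}{4 + \left(1 + \left(-5\right)^{2}\right)} = \frac{7 - 1}{4 + \left(1 + 25\right)} = \frac{6}{4 + 26} = \frac{6}{30} = 6 \cdot \frac{1}{30} = \frac{1}{5} \approx 0.2$)
$Q{\left(b,F \right)} = \frac{1}{5}$
$-1 - 8 Q{\left(6,6 \right)} = -1 - \frac{8}{5} = - \frac{13}{5}$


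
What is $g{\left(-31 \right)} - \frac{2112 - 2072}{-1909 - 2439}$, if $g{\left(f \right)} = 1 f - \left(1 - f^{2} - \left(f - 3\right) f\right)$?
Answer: $\frac{2155531}{1087} \approx 1983.0$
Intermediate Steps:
$g{\left(f \right)} = -1 + f + f^{2} + f \left(-3 + f\right)$ ($g{\left(f \right)} = f - \left(1 - f^{2} - \left(-3 + f\right) f\right) = f - \left(1 - f^{2} - f \left(-3 + f\right)\right) = f + \left(-1 + f^{2} + f \left(-3 + f\right)\right) = -1 + f + f^{2} + f \left(-3 + f\right)$)
$g{\left(-31 \right)} - \frac{2112 - 2072}{-1909 - 2439} = \left(-1 - -62 + 2 \left(-31\right)^{2}\right) - \frac{2112 - 2072}{-1909 - 2439} = \left(-1 + 62 + 2 \cdot 961\right) - \frac{40}{-4348} = \left(-1 + 62 + 1922\right) - 40 \left(- \frac{1}{4348}\right) = 1983 - - \frac{10}{1087} = 1983 + \frac{10}{1087} = \frac{2155531}{1087}$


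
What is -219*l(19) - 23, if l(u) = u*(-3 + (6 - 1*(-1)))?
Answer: -16667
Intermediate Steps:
l(u) = 4*u (l(u) = u*(-3 + (6 + 1)) = u*(-3 + 7) = u*4 = 4*u)
-219*l(19) - 23 = -876*19 - 23 = -219*76 - 23 = -16644 - 23 = -16667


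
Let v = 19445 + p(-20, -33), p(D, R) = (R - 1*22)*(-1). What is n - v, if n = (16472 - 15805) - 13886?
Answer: -32719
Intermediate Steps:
p(D, R) = 22 - R (p(D, R) = (R - 22)*(-1) = (-22 + R)*(-1) = 22 - R)
v = 19500 (v = 19445 + (22 - 1*(-33)) = 19445 + (22 + 33) = 19445 + 55 = 19500)
n = -13219 (n = 667 - 13886 = -13219)
n - v = -13219 - 1*19500 = -13219 - 19500 = -32719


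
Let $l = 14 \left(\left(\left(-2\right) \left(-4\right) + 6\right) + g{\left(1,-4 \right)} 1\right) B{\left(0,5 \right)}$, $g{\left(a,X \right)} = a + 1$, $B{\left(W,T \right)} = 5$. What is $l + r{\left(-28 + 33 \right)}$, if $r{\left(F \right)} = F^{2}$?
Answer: $1145$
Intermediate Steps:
$g{\left(a,X \right)} = 1 + a$
$l = 1120$ ($l = 14 \left(\left(\left(-2\right) \left(-4\right) + 6\right) + \left(1 + 1\right) 1\right) 5 = 14 \left(\left(8 + 6\right) + 2 \cdot 1\right) 5 = 14 \left(14 + 2\right) 5 = 14 \cdot 16 \cdot 5 = 224 \cdot 5 = 1120$)
$l + r{\left(-28 + 33 \right)} = 1120 + \left(-28 + 33\right)^{2} = 1120 + 5^{2} = 1120 + 25 = 1145$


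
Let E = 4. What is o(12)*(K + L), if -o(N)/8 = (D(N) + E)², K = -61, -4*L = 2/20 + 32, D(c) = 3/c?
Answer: 797929/80 ≈ 9974.1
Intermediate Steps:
L = -321/40 (L = -(2/20 + 32)/4 = -(2*(1/20) + 32)/4 = -(⅒ + 32)/4 = -¼*321/10 = -321/40 ≈ -8.0250)
o(N) = -8*(4 + 3/N)² (o(N) = -8*(3/N + 4)² = -8*(4 + 3/N)²)
o(12)*(K + L) = (-8*(3 + 4*12)²/12²)*(-61 - 321/40) = -8*1/144*(3 + 48)²*(-2761/40) = -8*1/144*51²*(-2761/40) = -8*1/144*2601*(-2761/40) = -289/2*(-2761/40) = 797929/80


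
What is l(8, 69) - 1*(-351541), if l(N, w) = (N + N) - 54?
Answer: 351503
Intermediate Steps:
l(N, w) = -54 + 2*N (l(N, w) = 2*N - 54 = -54 + 2*N)
l(8, 69) - 1*(-351541) = (-54 + 2*8) - 1*(-351541) = (-54 + 16) + 351541 = -38 + 351541 = 351503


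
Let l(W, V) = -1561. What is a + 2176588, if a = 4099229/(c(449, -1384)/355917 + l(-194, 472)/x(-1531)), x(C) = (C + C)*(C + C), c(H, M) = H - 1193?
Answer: -4554275369229247256/2510404791 ≈ -1.8142e+9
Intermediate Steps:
c(H, M) = -1193 + H
x(C) = 4*C² (x(C) = (2*C)*(2*C) = 4*C²)
a = -4559739486172480364/2510404791 (a = 4099229/((-1193 + 449)/355917 - 1561/(4*(-1531)²)) = 4099229/(-744*1/355917 - 1561/(4*2343961)) = 4099229/(-248/118639 - 1561/9375844) = 4099229/(-2510404791/1112340756316) = 4099229*(-1112340756316/2510404791) = -4559739486172480364/2510404791 ≈ -1.8163e+9)
a + 2176588 = -4559739486172480364/2510404791 + 2176588 = -4554275369229247256/2510404791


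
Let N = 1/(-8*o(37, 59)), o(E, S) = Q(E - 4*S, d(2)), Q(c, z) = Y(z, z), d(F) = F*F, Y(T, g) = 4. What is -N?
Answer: 1/32 ≈ 0.031250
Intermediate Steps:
d(F) = F²
Q(c, z) = 4
o(E, S) = 4
N = -1/32 (N = 1/(-8*4) = 1/(-32) = -1/32 ≈ -0.031250)
-N = -1*(-1/32) = 1/32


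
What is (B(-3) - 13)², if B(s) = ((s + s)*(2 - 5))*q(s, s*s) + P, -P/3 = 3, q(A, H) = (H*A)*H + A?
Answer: 19802500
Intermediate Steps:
q(A, H) = A + A*H² (q(A, H) = (A*H)*H + A = A*H² + A = A + A*H²)
P = -9 (P = -3*3 = -9)
B(s) = -9 - 6*s²*(1 + s⁴) (B(s) = ((s + s)*(2 - 5))*(s*(1 + (s*s)²)) - 9 = ((2*s)*(-3))*(s*(1 + (s²)²)) - 9 = (-6*s)*(s*(1 + s⁴)) - 9 = -6*s²*(1 + s⁴) - 9 = -9 - 6*s²*(1 + s⁴))
(B(-3) - 13)² = ((-9 - 6*(-3)² - 6*(-3)⁶) - 13)² = ((-9 - 6*9 - 6*729) - 13)² = ((-9 - 54 - 4374) - 13)² = (-4437 - 13)² = (-4450)² = 19802500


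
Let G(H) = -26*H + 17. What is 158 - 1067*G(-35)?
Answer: -988951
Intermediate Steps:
G(H) = 17 - 26*H
158 - 1067*G(-35) = 158 - 1067*(17 - 26*(-35)) = 158 - 1067*(17 + 910) = 158 - 1067*927 = 158 - 989109 = -988951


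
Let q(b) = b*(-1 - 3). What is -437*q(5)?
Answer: 8740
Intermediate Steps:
q(b) = -4*b (q(b) = b*(-4) = -4*b)
-437*q(5) = -(-1748)*5 = -437*(-20) = 8740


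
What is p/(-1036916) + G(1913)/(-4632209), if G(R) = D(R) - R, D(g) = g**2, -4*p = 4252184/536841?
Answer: -1018031144411654461/1289280466644332202 ≈ -0.78961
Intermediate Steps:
p = -1063046/536841 ≈ -1.9802
G(R) = R**2 - R
p/(-1036916) + G(1913)/(-4632209) = -1063046/536841/(-1036916) + (1913*(-1 + 1913))/(-4632209) = -1063046/536841*(-1/1036916) + (1913*1912)*(-1/4632209) = 531523/278329511178 + 3657656*(-1/4632209) = 531523/278329511178 - 3657656/4632209 = -1018031144411654461/1289280466644332202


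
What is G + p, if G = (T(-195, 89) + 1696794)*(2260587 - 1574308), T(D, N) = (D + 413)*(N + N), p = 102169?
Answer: 1191104562011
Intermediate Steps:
T(D, N) = 2*N*(413 + D) (T(D, N) = (413 + D)*(2*N) = 2*N*(413 + D))
G = 1191104459842 (G = (2*89*(413 - 195) + 1696794)*(2260587 - 1574308) = (2*89*218 + 1696794)*686279 = (38804 + 1696794)*686279 = 1735598*686279 = 1191104459842)
G + p = 1191104459842 + 102169 = 1191104562011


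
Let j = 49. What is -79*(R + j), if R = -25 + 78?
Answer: -8058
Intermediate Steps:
R = 53
-79*(R + j) = -79*(53 + 49) = -79*102 = -8058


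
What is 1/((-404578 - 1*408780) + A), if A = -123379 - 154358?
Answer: -1/1091095 ≈ -9.1651e-7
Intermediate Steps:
A = -277737
1/((-404578 - 1*408780) + A) = 1/((-404578 - 1*408780) - 277737) = 1/((-404578 - 408780) - 277737) = 1/(-813358 - 277737) = 1/(-1091095) = -1/1091095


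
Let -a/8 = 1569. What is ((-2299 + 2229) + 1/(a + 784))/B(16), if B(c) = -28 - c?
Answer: 823761/517792 ≈ 1.5909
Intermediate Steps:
a = -12552 (a = -8*1569 = -12552)
((-2299 + 2229) + 1/(a + 784))/B(16) = ((-2299 + 2229) + 1/(-12552 + 784))/(-28 - 1*16) = (-70 + 1/(-11768))/(-28 - 16) = (-70 - 1/11768)/(-44) = -823761/11768*(-1/44) = 823761/517792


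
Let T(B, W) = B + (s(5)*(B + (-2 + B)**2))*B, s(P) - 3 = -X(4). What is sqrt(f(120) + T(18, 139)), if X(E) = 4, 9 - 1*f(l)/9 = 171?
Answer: 6*I*sqrt(177) ≈ 79.825*I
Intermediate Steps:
f(l) = -1458 (f(l) = 81 - 9*171 = 81 - 1539 = -1458)
s(P) = -1 (s(P) = 3 - 1*4 = 3 - 4 = -1)
T(B, W) = B + B*(-B - (-2 + B)**2) (T(B, W) = B + (-(B + (-2 + B)**2))*B = B + (-B - (-2 + B)**2)*B = B + B*(-B - (-2 + B)**2))
sqrt(f(120) + T(18, 139)) = sqrt(-1458 + 18*(-3 - 1*18**2 + 3*18)) = sqrt(-1458 + 18*(-3 - 1*324 + 54)) = sqrt(-1458 + 18*(-3 - 324 + 54)) = sqrt(-1458 + 18*(-273)) = sqrt(-1458 - 4914) = sqrt(-6372) = 6*I*sqrt(177)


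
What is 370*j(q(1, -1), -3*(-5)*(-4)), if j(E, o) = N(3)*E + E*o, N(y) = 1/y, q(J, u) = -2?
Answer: 132460/3 ≈ 44153.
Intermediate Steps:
j(E, o) = E/3 + E*o
370*j(q(1, -1), -3*(-5)*(-4)) = 370*(-2*(⅓ - 3*(-5)*(-4))) = 370*(-2*(⅓ + 15*(-4))) = 370*(-2*(⅓ - 60)) = 370*(-2*(-179/3)) = 370*(358/3) = 132460/3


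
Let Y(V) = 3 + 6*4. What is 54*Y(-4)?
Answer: 1458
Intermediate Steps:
Y(V) = 27 (Y(V) = 3 + 24 = 27)
54*Y(-4) = 54*27 = 1458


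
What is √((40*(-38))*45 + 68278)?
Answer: I*√122 ≈ 11.045*I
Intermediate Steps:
√((40*(-38))*45 + 68278) = √(-1520*45 + 68278) = √(-68400 + 68278) = √(-122) = I*√122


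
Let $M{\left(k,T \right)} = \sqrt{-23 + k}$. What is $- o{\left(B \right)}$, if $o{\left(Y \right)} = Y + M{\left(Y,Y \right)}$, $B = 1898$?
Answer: $-1898 - 25 \sqrt{3} \approx -1941.3$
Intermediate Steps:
$o{\left(Y \right)} = Y + \sqrt{-23 + Y}$
$- o{\left(B \right)} = - (1898 + \sqrt{-23 + 1898}) = - (1898 + \sqrt{1875}) = - (1898 + 25 \sqrt{3}) = -1898 - 25 \sqrt{3}$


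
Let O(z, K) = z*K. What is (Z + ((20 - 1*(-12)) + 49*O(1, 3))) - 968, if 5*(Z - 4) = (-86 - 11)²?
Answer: 5484/5 ≈ 1096.8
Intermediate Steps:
O(z, K) = K*z
Z = 9429/5 (Z = 4 + (-86 - 11)²/5 = 4 + (⅕)*(-97)² = 4 + (⅕)*9409 = 4 + 9409/5 = 9429/5 ≈ 1885.8)
(Z + ((20 - 1*(-12)) + 49*O(1, 3))) - 968 = (9429/5 + ((20 - 1*(-12)) + 49*(3*1))) - 968 = (9429/5 + ((20 + 12) + 49*3)) - 968 = (9429/5 + (32 + 147)) - 968 = (9429/5 + 179) - 968 = 10324/5 - 968 = 5484/5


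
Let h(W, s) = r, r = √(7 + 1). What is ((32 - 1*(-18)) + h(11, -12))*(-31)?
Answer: -1550 - 62*√2 ≈ -1637.7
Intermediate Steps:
r = 2*√2 (r = √8 = 2*√2 ≈ 2.8284)
h(W, s) = 2*√2
((32 - 1*(-18)) + h(11, -12))*(-31) = ((32 - 1*(-18)) + 2*√2)*(-31) = ((32 + 18) + 2*√2)*(-31) = (50 + 2*√2)*(-31) = -1550 - 62*√2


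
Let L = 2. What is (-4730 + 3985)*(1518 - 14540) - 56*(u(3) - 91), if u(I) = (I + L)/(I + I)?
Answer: 29119318/3 ≈ 9.7064e+6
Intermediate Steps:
u(I) = (2 + I)/(2*I) (u(I) = (I + 2)/(I + I) = (2 + I)/((2*I)) = (2 + I)*(1/(2*I)) = (2 + I)/(2*I))
(-4730 + 3985)*(1518 - 14540) - 56*(u(3) - 91) = (-4730 + 3985)*(1518 - 14540) - 56*((1/2)*(2 + 3)/3 - 91) = -745*(-13022) - 56*((1/2)*(1/3)*5 - 91) = 9701390 - 56*(5/6 - 91) = 9701390 - 56*(-541/6) = 9701390 + 15148/3 = 29119318/3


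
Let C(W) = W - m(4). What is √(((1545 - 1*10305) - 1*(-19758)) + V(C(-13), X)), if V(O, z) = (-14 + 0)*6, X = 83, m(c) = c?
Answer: √10914 ≈ 104.47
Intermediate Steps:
C(W) = -4 + W (C(W) = W - 1*4 = W - 4 = -4 + W)
V(O, z) = -84 (V(O, z) = -14*6 = -84)
√(((1545 - 1*10305) - 1*(-19758)) + V(C(-13), X)) = √(((1545 - 1*10305) - 1*(-19758)) - 84) = √(((1545 - 10305) + 19758) - 84) = √((-8760 + 19758) - 84) = √(10998 - 84) = √10914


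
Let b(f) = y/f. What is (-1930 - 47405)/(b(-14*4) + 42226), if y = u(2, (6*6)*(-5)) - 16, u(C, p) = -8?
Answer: -69069/59117 ≈ -1.1683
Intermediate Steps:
y = -24 (y = -8 - 16 = -24)
b(f) = -24/f
(-1930 - 47405)/(b(-14*4) + 42226) = (-1930 - 47405)/(-24/((-14*4)) + 42226) = -49335/(-24/(-56) + 42226) = -49335/(-24*(-1/56) + 42226) = -49335/(3/7 + 42226) = -49335/295585/7 = -49335*7/295585 = -69069/59117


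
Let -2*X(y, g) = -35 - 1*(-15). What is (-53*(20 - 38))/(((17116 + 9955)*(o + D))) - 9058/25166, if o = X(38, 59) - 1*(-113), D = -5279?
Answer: -316080555193/878155465154 ≈ -0.35994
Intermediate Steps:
X(y, g) = 10 (X(y, g) = -(-35 - 1*(-15))/2 = -(-35 + 15)/2 = -1/2*(-20) = 10)
o = 123 (o = 10 - 1*(-113) = 10 + 113 = 123)
(-53*(20 - 38))/(((17116 + 9955)*(o + D))) - 9058/25166 = (-53*(20 - 38))/(((17116 + 9955)*(123 - 5279))) - 9058/25166 = (-53*(-18))/((27071*(-5156))) - 9058*1/25166 = 954/(-139578076) - 4529/12583 = 954*(-1/139578076) - 4529/12583 = -477/69789038 - 4529/12583 = -316080555193/878155465154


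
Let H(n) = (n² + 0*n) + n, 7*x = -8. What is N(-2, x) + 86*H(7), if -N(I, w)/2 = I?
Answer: 4820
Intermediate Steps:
x = -8/7 (x = (⅐)*(-8) = -8/7 ≈ -1.1429)
N(I, w) = -2*I
H(n) = n + n² (H(n) = (n² + 0) + n = n² + n = n + n²)
N(-2, x) + 86*H(7) = -2*(-2) + 86*(7*(1 + 7)) = 4 + 86*(7*8) = 4 + 86*56 = 4 + 4816 = 4820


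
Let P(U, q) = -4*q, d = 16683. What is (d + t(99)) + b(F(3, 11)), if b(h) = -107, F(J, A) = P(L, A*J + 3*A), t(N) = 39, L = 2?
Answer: 16615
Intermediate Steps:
F(J, A) = -12*A - 4*A*J (F(J, A) = -4*(A*J + 3*A) = -4*(3*A + A*J) = -12*A - 4*A*J)
(d + t(99)) + b(F(3, 11)) = (16683 + 39) - 107 = 16722 - 107 = 16615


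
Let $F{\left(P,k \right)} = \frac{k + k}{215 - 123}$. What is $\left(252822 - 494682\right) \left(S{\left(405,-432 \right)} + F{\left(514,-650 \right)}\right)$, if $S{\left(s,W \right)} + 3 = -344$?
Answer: $\frac{2008889160}{23} \approx 8.7343 \cdot 10^{7}$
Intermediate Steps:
$F{\left(P,k \right)} = \frac{k}{46}$ ($F{\left(P,k \right)} = \frac{2 k}{92} = 2 k \frac{1}{92} = \frac{k}{46}$)
$S{\left(s,W \right)} = -347$ ($S{\left(s,W \right)} = -3 - 344 = -347$)
$\left(252822 - 494682\right) \left(S{\left(405,-432 \right)} + F{\left(514,-650 \right)}\right) = \left(252822 - 494682\right) \left(-347 + \frac{1}{46} \left(-650\right)\right) = - 241860 \left(-347 - \frac{325}{23}\right) = \left(-241860\right) \left(- \frac{8306}{23}\right) = \frac{2008889160}{23}$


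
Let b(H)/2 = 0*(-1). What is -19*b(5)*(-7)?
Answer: 0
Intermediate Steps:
b(H) = 0 (b(H) = 2*(0*(-1)) = 2*0 = 0)
-19*b(5)*(-7) = -19*0*(-7) = 0*(-7) = 0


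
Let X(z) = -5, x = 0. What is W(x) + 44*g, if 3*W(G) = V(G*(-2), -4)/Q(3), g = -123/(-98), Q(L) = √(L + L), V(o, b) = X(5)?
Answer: 2706/49 - 5*√6/18 ≈ 54.544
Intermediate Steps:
V(o, b) = -5
Q(L) = √2*√L (Q(L) = √(2*L) = √2*√L)
g = 123/98 (g = -123*(-1/98) = 123/98 ≈ 1.2551)
W(G) = -5*√6/18 (W(G) = (-5*√6/6)/3 = -5*√6/18)
W(x) + 44*g = -5*√6/18 + 44*(123/98) = -5*√6/18 + 2706/49 = 2706/49 - 5*√6/18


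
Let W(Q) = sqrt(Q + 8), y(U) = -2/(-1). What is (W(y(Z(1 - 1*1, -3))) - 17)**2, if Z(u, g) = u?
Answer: (17 - sqrt(10))**2 ≈ 191.48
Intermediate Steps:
y(U) = 2 (y(U) = -2*(-1) = 2)
W(Q) = sqrt(8 + Q)
(W(y(Z(1 - 1*1, -3))) - 17)**2 = (sqrt(8 + 2) - 17)**2 = (sqrt(10) - 17)**2 = (-17 + sqrt(10))**2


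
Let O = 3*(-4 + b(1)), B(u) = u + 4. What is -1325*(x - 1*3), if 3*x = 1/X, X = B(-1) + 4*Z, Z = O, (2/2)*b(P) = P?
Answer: 394850/99 ≈ 3988.4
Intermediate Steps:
B(u) = 4 + u
b(P) = P
O = -9 (O = 3*(-4 + 1) = 3*(-3) = -9)
Z = -9
X = -33 (X = (4 - 1) + 4*(-9) = 3 - 36 = -33)
x = -1/99 (x = (⅓)/(-33) = (⅓)*(-1/33) = -1/99 ≈ -0.010101)
-1325*(x - 1*3) = -1325*(-1/99 - 1*3) = -1325*(-1/99 - 3) = -1325*(-298/99) = 394850/99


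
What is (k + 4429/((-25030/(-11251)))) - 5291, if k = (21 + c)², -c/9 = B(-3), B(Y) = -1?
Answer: -60076051/25030 ≈ -2400.2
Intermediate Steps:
c = 9 (c = -9*(-1) = 9)
k = 900 (k = (21 + 9)² = 30² = 900)
(k + 4429/((-25030/(-11251)))) - 5291 = (900 + 4429/((-25030/(-11251)))) - 5291 = (900 + 4429/((-25030*(-1/11251)))) - 5291 = (900 + 4429/(25030/11251)) - 5291 = (900 + 4429*(11251/25030)) - 5291 = (900 + 49830679/25030) - 5291 = 72357679/25030 - 5291 = -60076051/25030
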